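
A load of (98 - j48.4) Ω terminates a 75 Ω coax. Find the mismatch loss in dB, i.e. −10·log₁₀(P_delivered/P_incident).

Γ = (23 − j48.4)/(173 − j48.4), |Γ| = 0.298
|Γ|² = 0.089, so P_del/P_inc = 1 − |Γ|² = 0.911
ML = −10·log₁₀(1 − |Γ|²)

mismatch loss ≈ 0.405 dB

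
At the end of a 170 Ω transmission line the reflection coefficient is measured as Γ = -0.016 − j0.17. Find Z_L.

Z_L = Z_0·(1 + Γ)/(1 − Γ) = 170·(0.984 − j0.17)/(1.02 + j0.17)

Z_L ≈ 156 − j54.5 Ω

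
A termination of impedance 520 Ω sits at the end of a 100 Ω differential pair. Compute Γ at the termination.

Γ = (Z_L − Z_0)/(Z_L + Z_0) = (520 − 100)/(520 + 100) = 420/620

Γ = 0.677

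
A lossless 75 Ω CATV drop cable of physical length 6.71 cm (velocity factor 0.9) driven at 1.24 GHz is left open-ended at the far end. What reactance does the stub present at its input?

X_in ≈ 28.7 Ω (inductive)

λ = v/f = 0.9·c / 1.24 GHz = 0.218 m
βl = 2π·l/λ = 2π × 0.308 = 111°
tan(βl) = -2.61
For an open-ended stub, Z_in = −jZ_0·cot(βl) = −jZ_0/tan(βl)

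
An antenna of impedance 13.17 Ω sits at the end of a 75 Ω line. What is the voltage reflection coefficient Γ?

Γ = -0.701

Γ = (Z_L − Z_0)/(Z_L + Z_0) = (13.17 − 75)/(13.17 + 75) = -61.83/88.17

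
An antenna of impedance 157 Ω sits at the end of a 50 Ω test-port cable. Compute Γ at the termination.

Γ = 0.517

Γ = (Z_L − Z_0)/(Z_L + Z_0) = (157 − 50)/(157 + 50) = 107/207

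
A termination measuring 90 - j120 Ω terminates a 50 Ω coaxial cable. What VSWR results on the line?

VSWR ≈ 5.37

Γ = (Z_L − Z_0)/(Z_L + Z_0) = (40 − j120)/(140 − j120)
|Γ| = 126/184 = 0.686
VSWR = (1 + |Γ|)/(1 − |Γ|) = 1.69/0.314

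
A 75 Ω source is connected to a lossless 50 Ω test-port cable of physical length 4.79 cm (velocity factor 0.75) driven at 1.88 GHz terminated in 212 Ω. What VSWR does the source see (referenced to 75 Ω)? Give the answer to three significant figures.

VSWR ≈ 4.08

λ = v/f = 0.75·c / 1.88 GHz = 0.12 m
βl = 2π·l/λ = 2π × 0.4 = 144°
tan(βl) = -0.724
Z_in = Z_0·(Z_L + jZ_0·tanβl)/(Z_0 + jZ_L·tanβl) = 31 + j58.9 Ω
Γ_s = (Z_in − Z_s)/(Z_in + Z_s) = (-44 + j58.9)/(106 + j58.9), |Γ_s| = 0.607
VSWR = (1 + |Γ_s|)/(1 − |Γ_s|)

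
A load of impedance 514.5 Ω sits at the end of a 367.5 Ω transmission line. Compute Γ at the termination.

Γ = (Z_L − Z_0)/(Z_L + Z_0) = (514.5 − 367.5)/(514.5 + 367.5) = 147/882

Γ = 0.167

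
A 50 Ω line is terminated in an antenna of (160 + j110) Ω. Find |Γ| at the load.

|Γ| ≈ 0.656

Γ = (Z_L − Z_0)/(Z_L + Z_0) = (110 + j110)/(210 + j110)
|Γ| = 156/237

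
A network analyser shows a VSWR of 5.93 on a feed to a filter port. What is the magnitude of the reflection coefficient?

|Γ| ≈ 0.711

|Γ| = (S − 1)/(S + 1) = (5.93 − 1)/(5.93 + 1) = 4.93/6.93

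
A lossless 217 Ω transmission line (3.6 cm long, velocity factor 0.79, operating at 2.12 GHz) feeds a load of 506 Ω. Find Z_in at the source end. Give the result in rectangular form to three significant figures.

Z_in ≈ 110 + j82.5 Ω

λ = v/f = 0.79·c / 2.12 GHz = 0.112 m
βl = 2π·l/λ = 2π × 0.322 = 116°
tan(βl) = tan(116°) = -2.06
Z_in = Z_0·(Z_L + jZ_0·tanβl)/(Z_0 + jZ_L·tanβl)
     = 217·(506 − j446)/(217 − j1040)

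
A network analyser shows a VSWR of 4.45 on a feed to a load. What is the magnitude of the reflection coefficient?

|Γ| = (S − 1)/(S + 1) = (4.45 − 1)/(4.45 + 1) = 3.45/5.45

|Γ| ≈ 0.633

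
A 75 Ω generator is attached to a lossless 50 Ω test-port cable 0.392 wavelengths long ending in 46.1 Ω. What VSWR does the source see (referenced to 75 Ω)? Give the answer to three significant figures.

VSWR ≈ 1.54

βl = 2π × 0.392 = 141°
tan(βl) = -0.806
Z_in = Z_0·(Z_L + jZ_0·tanβl)/(Z_0 + jZ_L·tanβl) = 49 − j3.89 Ω
Γ_s = (Z_in − Z_s)/(Z_in + Z_s) = (-26 − j3.89)/(124 − j3.89), |Γ_s| = 0.212
VSWR = (1 + |Γ_s|)/(1 − |Γ_s|)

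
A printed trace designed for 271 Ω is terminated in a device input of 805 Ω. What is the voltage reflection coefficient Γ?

Γ = (Z_L − Z_0)/(Z_L + Z_0) = (805 − 271)/(805 + 271) = 534/1076

Γ = 0.496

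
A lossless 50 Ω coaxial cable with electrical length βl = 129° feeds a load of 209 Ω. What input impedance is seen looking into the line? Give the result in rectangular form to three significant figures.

Z_in ≈ 19.1 + j36.8 Ω

tan(βl) = tan(129°) = -1.23
Z_in = Z_0·(Z_L + jZ_0·tanβl)/(Z_0 + jZ_L·tanβl)
     = 50·(209 − j61.7)/(50 − j258)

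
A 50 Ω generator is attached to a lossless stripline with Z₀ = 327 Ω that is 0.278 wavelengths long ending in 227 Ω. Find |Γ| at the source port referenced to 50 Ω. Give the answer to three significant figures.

|Γ| ≈ 0.805

βl = 2π × 0.278 = 100°
tan(βl) = -5.63
Z_in = Z_0·(Z_L + jZ_0·tanβl)/(Z_0 + jZ_L·tanβl) = 456 − j58.7 Ω
Γ_s = (Z_in − Z_s)/(Z_in + Z_s) = (406 − j58.7)/(506 − j58.7), |Γ_s| = 0.805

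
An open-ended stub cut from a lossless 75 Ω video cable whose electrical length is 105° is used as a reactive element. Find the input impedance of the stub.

tan(βl) = -3.73
For an open-ended stub, Z_in = −jZ_0·cot(βl) = −jZ_0/tan(βl)

Z_in ≈ +j20.1 Ω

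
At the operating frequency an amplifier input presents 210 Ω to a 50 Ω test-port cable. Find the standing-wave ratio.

VSWR ≈ 4.2

Γ = (210 − 50)/(210 + 50) = 0.615
VSWR = (1 + 0.615)/(1 − 0.615)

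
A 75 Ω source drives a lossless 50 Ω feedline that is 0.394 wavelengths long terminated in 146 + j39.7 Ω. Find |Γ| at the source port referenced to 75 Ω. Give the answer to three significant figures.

βl = 2π × 0.394 = 142°
tan(βl) = -0.786
Z_in = Z_0·(Z_L + jZ_0·tanβl)/(Z_0 + jZ_L·tanβl) = 29.9 + j42.5 Ω
Γ_s = (Z_in − Z_s)/(Z_in + Z_s) = (-45.1 + j42.5)/(105 + j42.5), |Γ_s| = 0.548

|Γ| ≈ 0.548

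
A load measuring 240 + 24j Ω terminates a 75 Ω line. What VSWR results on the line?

Γ = (Z_L − Z_0)/(Z_L + Z_0) = (165 + j24)/(315 + j24)
|Γ| = 167/316 = 0.528
VSWR = (1 + |Γ|)/(1 − |Γ|) = 1.53/0.472

VSWR ≈ 3.24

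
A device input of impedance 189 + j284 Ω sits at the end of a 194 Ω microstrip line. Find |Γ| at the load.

|Γ| ≈ 0.596

Γ = (Z_L − Z_0)/(Z_L + Z_0) = (-5 + j284)/(383 + j284)
|Γ| = 284/477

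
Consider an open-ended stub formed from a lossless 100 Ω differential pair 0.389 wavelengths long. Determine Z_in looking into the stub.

Z_in ≈ +j119 Ω

βl = 2π × 0.389 = 140°
tan(βl) = -0.838
For an open-ended stub, Z_in = −jZ_0·cot(βl) = −jZ_0/tan(βl)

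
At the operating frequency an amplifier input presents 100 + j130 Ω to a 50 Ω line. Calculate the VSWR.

Γ = (Z_L − Z_0)/(Z_L + Z_0) = (50 + j130)/(150 + j130)
|Γ| = 139/198 = 0.702
VSWR = (1 + |Γ|)/(1 − |Γ|) = 1.7/0.298

VSWR ≈ 5.7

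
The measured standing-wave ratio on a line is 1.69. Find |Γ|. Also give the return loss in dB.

|Γ| ≈ 0.257; return loss ≈ 11.8 dB

|Γ| = (S − 1)/(S + 1) = (1.69 − 1)/(1.69 + 1) = 0.69/2.69
RL = −20·log₁₀|Γ| = −20·log₁₀(0.257)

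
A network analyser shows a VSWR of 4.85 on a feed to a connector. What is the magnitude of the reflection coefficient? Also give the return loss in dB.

|Γ| = (S − 1)/(S + 1) = (4.85 − 1)/(4.85 + 1) = 3.85/5.85
RL = −20·log₁₀|Γ| = −20·log₁₀(0.658)

|Γ| ≈ 0.658; return loss ≈ 3.63 dB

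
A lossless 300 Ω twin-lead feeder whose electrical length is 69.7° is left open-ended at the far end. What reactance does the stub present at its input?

X_in ≈ -111 Ω (capacitive)

tan(βl) = 2.7
For an open-ended stub, Z_in = −jZ_0·cot(βl) = −jZ_0/tan(βl)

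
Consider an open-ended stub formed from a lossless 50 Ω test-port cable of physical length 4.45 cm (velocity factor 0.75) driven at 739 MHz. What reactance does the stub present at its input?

X_in ≈ -38.2 Ω (capacitive)

λ = v/f = 0.75·c / 739 MHz = 0.304 m
βl = 2π·l/λ = 2π × 0.146 = 52.6°
tan(βl) = 1.31
For an open-ended stub, Z_in = −jZ_0·cot(βl) = −jZ_0/tan(βl)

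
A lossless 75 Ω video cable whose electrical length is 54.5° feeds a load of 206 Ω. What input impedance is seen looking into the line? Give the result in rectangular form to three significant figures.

Z_in ≈ 38.6 − j43.5 Ω

tan(βl) = tan(54.5°) = 1.4
Z_in = Z_0·(Z_L + jZ_0·tanβl)/(Z_0 + jZ_L·tanβl)
     = 75·(206 + j105)/(75 + j289)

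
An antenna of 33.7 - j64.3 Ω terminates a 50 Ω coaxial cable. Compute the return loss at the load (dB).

Γ = (-16.3 − j64.3)/(83.7 − j64.3), |Γ| = 0.628
RL = −20·log₁₀|Γ| = −20·log₁₀(0.628)

RL ≈ 4.03 dB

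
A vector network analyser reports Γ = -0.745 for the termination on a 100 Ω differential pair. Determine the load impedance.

Z_L ≈ 14.6 Ω

Z_L = Z_0·(1 + Γ)/(1 − Γ) = 100·(0.255)/(1.75)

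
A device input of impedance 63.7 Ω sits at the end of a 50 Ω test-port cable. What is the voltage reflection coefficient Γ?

Γ = (Z_L − Z_0)/(Z_L + Z_0) = (63.7 − 50)/(63.7 + 50) = 13.7/113.7

Γ = 0.12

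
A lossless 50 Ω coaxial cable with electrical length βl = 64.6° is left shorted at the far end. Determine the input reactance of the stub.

tan(βl) = 2.11
For a shorted stub, Z_in = jZ_0·tan(βl)

X_in ≈ 105 Ω (inductive)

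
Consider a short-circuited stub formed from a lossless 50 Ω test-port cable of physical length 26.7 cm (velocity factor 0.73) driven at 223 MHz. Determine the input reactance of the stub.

λ = v/f = 0.73·c / 223 MHz = 0.982 m
βl = 2π·l/λ = 2π × 0.272 = 97.9°
tan(βl) = -7.23
For a short-circuited stub, Z_in = jZ_0·tan(βl)

X_in ≈ -361 Ω (capacitive)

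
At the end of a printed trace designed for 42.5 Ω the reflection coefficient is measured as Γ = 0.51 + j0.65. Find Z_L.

Z_L = Z_0·(1 + Γ)/(1 − Γ) = 42.5·(1.51 + j0.65)/(0.49 − j0.65)

Z_L ≈ 20.4 + j83.4 Ω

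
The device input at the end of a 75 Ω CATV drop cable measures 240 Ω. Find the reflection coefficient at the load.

Γ = (Z_L − Z_0)/(Z_L + Z_0) = (240 − 75)/(240 + 75) = 165/315

Γ = 0.524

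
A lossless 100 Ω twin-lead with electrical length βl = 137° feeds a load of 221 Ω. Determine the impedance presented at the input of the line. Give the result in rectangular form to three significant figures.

tan(βl) = tan(137°) = -0.933
Z_in = Z_0·(Z_L + jZ_0·tanβl)/(Z_0 + jZ_L·tanβl)
     = 100·(221 − j93.3)/(100 − j206)

Z_in ≈ 78.7 + j69 Ω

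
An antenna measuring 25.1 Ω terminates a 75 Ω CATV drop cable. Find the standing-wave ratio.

VSWR ≈ 2.99

For a purely resistive load, VSWR = R_L/Z_0 or Z_0/R_L (whichever > 1) = 75/25.1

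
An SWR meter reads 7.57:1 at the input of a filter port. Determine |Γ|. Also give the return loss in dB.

|Γ| ≈ 0.767; return loss ≈ 2.31 dB

|Γ| = (S − 1)/(S + 1) = (7.57 − 1)/(7.57 + 1) = 6.57/8.57
RL = −20·log₁₀|Γ| = −20·log₁₀(0.767)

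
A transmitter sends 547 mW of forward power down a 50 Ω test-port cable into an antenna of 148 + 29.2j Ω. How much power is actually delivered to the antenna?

|Γ| = |(98 + j29.2)/(198 + j29.2)| = 0.511
|Γ|² = 0.261
P_refl = |Γ|²·P_inc = 143 mW, P_del = (1 − |Γ|²)·P_inc = 404 mW

P_delivered ≈ 404 mW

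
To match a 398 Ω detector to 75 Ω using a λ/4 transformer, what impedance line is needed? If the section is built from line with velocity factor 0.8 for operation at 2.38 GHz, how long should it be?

Z_qwt = √(Z_0·R_L) = √(75 × 398) = √29850
λ = 0.8·c/f = 0.101 m, so l = λ/4 = 0.0252 m

Z_qwt ≈ 173 Ω; length ≈ 2.52 cm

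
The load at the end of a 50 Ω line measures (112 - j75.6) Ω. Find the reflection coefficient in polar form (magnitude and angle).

Γ = (Z_L − Z_0)/(Z_L + Z_0) = (62 − j75.6)/(162 − j75.6)
|Γ| = 97.8/179 = 0.547

Γ ≈ 0.547 ∠ -25.6°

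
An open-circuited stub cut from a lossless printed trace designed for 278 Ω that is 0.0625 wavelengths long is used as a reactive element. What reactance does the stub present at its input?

X_in ≈ -671 Ω (capacitive)

βl = 2π × 0.0625 = 22.5°
tan(βl) = 0.414
For an open-circuited stub, Z_in = −jZ_0·cot(βl) = −jZ_0/tan(βl)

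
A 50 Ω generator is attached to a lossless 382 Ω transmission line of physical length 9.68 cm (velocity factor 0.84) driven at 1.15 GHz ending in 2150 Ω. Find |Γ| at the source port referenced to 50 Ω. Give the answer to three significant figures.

|Γ| ≈ 0.948

λ = v/f = 0.84·c / 1.15 GHz = 0.219 m
βl = 2π·l/λ = 2π × 0.442 = 159°
tan(βl) = -0.383
Z_in = Z_0·(Z_L + jZ_0·tanβl)/(Z_0 + jZ_L·tanβl) = 436 + j794 Ω
Γ_s = (Z_in − Z_s)/(Z_in + Z_s) = (386 + j794)/(486 + j794), |Γ_s| = 0.948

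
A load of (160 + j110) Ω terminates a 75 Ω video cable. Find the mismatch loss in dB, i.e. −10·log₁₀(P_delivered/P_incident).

Γ = (85 + j110)/(235 + j110), |Γ| = 0.536
|Γ|² = 0.287, so P_del/P_inc = 1 − |Γ|² = 0.713
ML = −10·log₁₀(1 − |Γ|²)

mismatch loss ≈ 1.47 dB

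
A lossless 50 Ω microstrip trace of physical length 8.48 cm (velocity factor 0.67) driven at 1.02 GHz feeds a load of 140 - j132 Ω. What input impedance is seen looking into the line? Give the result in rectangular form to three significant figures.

λ = v/f = 0.67·c / 1.02 GHz = 0.197 m
βl = 2π·l/λ = 2π × 0.43 = 155°
tan(βl) = tan(155°) = -0.468
Z_in = Z_0·(Z_L + jZ_0·tanβl)/(Z_0 + jZ_L·tanβl)
     = 50·(140 − j155)/(-11.8 − j65.5)

Z_in ≈ 96.3 + j124 Ω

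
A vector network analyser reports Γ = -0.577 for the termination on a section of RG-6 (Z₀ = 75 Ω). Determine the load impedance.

Z_L ≈ 20.1 Ω

Z_L = Z_0·(1 + Γ)/(1 − Γ) = 75·(0.423)/(1.58)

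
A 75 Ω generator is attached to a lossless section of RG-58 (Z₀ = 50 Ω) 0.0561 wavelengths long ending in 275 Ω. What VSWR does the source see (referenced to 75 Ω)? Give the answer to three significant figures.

VSWR ≈ 4.23

βl = 2π × 0.0561 = 20.2°
tan(βl) = 0.368
Z_in = Z_0·(Z_L + jZ_0·tanβl)/(Z_0 + jZ_L·tanβl) = 61.3 − j106 Ω
Γ_s = (Z_in − Z_s)/(Z_in + Z_s) = (-13.7 − j106)/(136 − j106), |Γ_s| = 0.618
VSWR = (1 + |Γ_s|)/(1 − |Γ_s|)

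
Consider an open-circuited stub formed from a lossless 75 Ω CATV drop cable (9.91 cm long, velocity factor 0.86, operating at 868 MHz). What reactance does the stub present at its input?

λ = v/f = 0.86·c / 868 MHz = 0.297 m
βl = 2π·l/λ = 2π × 0.333 = 120°
tan(βl) = -1.73
For an open-circuited stub, Z_in = −jZ_0·cot(βl) = −jZ_0/tan(βl)

X_in ≈ 43.3 Ω (inductive)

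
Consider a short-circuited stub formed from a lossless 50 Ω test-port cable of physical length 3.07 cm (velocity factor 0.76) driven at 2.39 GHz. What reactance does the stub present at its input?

X_in ≈ -103 Ω (capacitive)

λ = v/f = 0.76·c / 2.39 GHz = 0.0954 m
βl = 2π·l/λ = 2π × 0.322 = 116°
tan(βl) = -2.06
For a short-circuited stub, Z_in = jZ_0·tan(βl)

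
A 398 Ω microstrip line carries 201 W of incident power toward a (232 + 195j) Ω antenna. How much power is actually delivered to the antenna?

|Γ| = |(-166 + j195)/(630 + j195)| = 0.388
|Γ|² = 0.151
P_refl = |Γ|²·P_inc = 30.3 W, P_del = (1 − |Γ|²)·P_inc = 171 W

P_delivered ≈ 171 W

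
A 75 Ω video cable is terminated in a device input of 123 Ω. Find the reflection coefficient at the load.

Γ = (Z_L − Z_0)/(Z_L + Z_0) = (123 − 75)/(123 + 75) = 48/198

Γ = 0.242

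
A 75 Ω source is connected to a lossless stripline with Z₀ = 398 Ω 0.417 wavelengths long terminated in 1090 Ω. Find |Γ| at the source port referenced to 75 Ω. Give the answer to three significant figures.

βl = 2π × 0.417 = 150°
tan(βl) = -0.575
Z_in = Z_0·(Z_L + jZ_0·tanβl)/(Z_0 + jZ_L·tanβl) = 417 + j428 Ω
Γ_s = (Z_in − Z_s)/(Z_in + Z_s) = (342 + j428)/(492 + j428), |Γ_s| = 0.84

|Γ| ≈ 0.84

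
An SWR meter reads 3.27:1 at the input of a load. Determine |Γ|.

|Γ| ≈ 0.532

|Γ| = (S − 1)/(S + 1) = (3.27 − 1)/(3.27 + 1) = 2.27/4.27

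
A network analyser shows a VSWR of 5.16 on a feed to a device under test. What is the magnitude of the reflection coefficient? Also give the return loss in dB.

|Γ| ≈ 0.675; return loss ≈ 3.41 dB

|Γ| = (S − 1)/(S + 1) = (5.16 − 1)/(5.16 + 1) = 4.16/6.16
RL = −20·log₁₀|Γ| = −20·log₁₀(0.675)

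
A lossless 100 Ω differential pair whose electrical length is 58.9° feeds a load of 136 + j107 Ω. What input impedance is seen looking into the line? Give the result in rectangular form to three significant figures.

Z_in ≈ 89.7 − j91.1 Ω

tan(βl) = tan(58.9°) = 1.66
Z_in = Z_0·(Z_L + jZ_0·tanβl)/(Z_0 + jZ_L·tanβl)
     = 100·(136 + j273)/(-77.4 + j225)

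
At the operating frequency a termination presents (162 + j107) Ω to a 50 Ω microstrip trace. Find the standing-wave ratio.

VSWR ≈ 4.75

Γ = (Z_L − Z_0)/(Z_L + Z_0) = (112 + j107)/(212 + j107)
|Γ| = 155/237 = 0.652
VSWR = (1 + |Γ|)/(1 − |Γ|) = 1.65/0.348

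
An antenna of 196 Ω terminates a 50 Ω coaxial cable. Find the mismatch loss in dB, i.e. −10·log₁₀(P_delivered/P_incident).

Γ = (196 − 50)/(196 + 50) = 0.593
|Γ|² = 0.352, so P_del/P_inc = 1 − |Γ|² = 0.648
ML = −10·log₁₀(1 − |Γ|²)

mismatch loss ≈ 1.89 dB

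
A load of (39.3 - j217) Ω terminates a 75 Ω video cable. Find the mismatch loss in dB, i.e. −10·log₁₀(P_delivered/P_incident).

mismatch loss ≈ 7.08 dB

Γ = (-35.7 − j217)/(114.3 − j217), |Γ| = 0.897
|Γ|² = 0.804, so P_del/P_inc = 1 − |Γ|² = 0.196
ML = −10·log₁₀(1 − |Γ|²)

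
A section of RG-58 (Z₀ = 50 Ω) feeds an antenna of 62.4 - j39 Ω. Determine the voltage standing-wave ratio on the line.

Γ = (Z_L − Z_0)/(Z_L + Z_0) = (12.4 − j39)/(112.4 − j39)
|Γ| = 40.9/119 = 0.344
VSWR = (1 + |Γ|)/(1 − |Γ|) = 1.34/0.656

VSWR ≈ 2.05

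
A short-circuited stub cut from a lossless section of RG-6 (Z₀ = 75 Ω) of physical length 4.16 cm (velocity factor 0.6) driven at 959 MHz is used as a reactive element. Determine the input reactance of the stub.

X_in ≈ 416 Ω (inductive)

λ = v/f = 0.6·c / 959 MHz = 0.188 m
βl = 2π·l/λ = 2π × 0.222 = 79.8°
tan(βl) = 5.55
For a short-circuited stub, Z_in = jZ_0·tan(βl)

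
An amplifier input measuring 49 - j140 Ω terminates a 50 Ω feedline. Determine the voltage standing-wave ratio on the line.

VSWR ≈ 9.9

Γ = (Z_L − Z_0)/(Z_L + Z_0) = (-1 − j140)/(99 − j140)
|Γ| = 140/171 = 0.817
VSWR = (1 + |Γ|)/(1 − |Γ|) = 1.82/0.183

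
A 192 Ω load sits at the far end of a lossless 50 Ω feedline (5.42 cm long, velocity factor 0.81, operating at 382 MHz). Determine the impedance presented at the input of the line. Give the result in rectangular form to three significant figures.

λ = v/f = 0.81·c / 382 MHz = 0.636 m
βl = 2π·l/λ = 2π × 0.0852 = 30.7°
tan(βl) = tan(30.7°) = 0.593
Z_in = Z_0·(Z_L + jZ_0·tanβl)/(Z_0 + jZ_L·tanβl)
     = 50·(192 + j29.7)/(50 + j114)

Z_in ≈ 41.9 − j65.9 Ω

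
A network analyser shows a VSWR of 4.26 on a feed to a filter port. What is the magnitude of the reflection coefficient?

|Γ| = (S − 1)/(S + 1) = (4.26 − 1)/(4.26 + 1) = 3.26/5.26

|Γ| ≈ 0.62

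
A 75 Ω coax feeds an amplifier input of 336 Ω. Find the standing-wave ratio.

Γ = (336 − 75)/(336 + 75) = 0.635
VSWR = (1 + 0.635)/(1 − 0.635)

VSWR ≈ 4.48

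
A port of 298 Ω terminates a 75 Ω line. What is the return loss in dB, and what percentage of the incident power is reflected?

RL ≈ 4.47 dB; 35.7% of incident power reflected

Γ = (298 − 75)/(298 + 75) = 0.598
RL = −20·log₁₀(0.598) = 4.47 dB
P_refl/P_inc = |Γ|² = 0.357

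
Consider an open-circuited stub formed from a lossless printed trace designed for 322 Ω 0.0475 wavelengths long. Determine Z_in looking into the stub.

Z_in ≈ −j1050 Ω

βl = 2π × 0.0475 = 17.1°
tan(βl) = 0.308
For an open-circuited stub, Z_in = −jZ_0·cot(βl) = −jZ_0/tan(βl)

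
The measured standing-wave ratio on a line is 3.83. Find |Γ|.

|Γ| = (S − 1)/(S + 1) = (3.83 − 1)/(3.83 + 1) = 2.83/4.83

|Γ| ≈ 0.586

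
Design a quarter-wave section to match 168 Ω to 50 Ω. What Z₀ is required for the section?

Z_qwt = √(Z_0·R_L) = √(50 × 168) = √8400

Z_qwt ≈ 91.7 Ω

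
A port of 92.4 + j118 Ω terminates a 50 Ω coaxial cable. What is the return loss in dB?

Γ = (42.4 + j118)/(142.4 + j118), |Γ| = 0.678
RL = −20·log₁₀|Γ| = −20·log₁₀(0.678)

RL ≈ 3.38 dB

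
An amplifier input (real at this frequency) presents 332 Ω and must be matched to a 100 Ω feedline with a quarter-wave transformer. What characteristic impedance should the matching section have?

Z_qwt = √(Z_0·R_L) = √(100 × 332) = √33200

Z_qwt ≈ 182 Ω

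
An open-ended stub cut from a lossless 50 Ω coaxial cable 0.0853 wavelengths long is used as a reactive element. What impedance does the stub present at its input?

Z_in ≈ −j84.2 Ω

βl = 2π × 0.0853 = 30.7°
tan(βl) = 0.594
For an open-ended stub, Z_in = −jZ_0·cot(βl) = −jZ_0/tan(βl)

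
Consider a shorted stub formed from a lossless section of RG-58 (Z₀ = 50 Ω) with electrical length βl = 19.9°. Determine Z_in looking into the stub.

tan(βl) = 0.362
For a shorted stub, Z_in = jZ_0·tan(βl)

Z_in ≈ +j18.1 Ω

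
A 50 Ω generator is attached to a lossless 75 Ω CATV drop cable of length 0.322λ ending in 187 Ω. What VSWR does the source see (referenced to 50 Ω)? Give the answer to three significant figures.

VSWR ≈ 2.13

βl = 2π × 0.322 = 116°
tan(βl) = -2.06
Z_in = Z_0·(Z_L + jZ_0·tanβl)/(Z_0 + jZ_L·tanβl) = 35.8 + j29.5 Ω
Γ_s = (Z_in − Z_s)/(Z_in + Z_s) = (-14.2 + j29.5)/(85.8 + j29.5), |Γ_s| = 0.36
VSWR = (1 + |Γ_s|)/(1 − |Γ_s|)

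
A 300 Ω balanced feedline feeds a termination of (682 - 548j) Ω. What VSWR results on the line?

Γ = (Z_L − Z_0)/(Z_L + Z_0) = (382 − j548)/(982 − j548)
|Γ| = 668/1120 = 0.594
VSWR = (1 + |Γ|)/(1 − |Γ|) = 1.59/0.406

VSWR ≈ 3.93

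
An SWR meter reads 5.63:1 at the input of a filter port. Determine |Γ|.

|Γ| = (S − 1)/(S + 1) = (5.63 − 1)/(5.63 + 1) = 4.63/6.63

|Γ| ≈ 0.698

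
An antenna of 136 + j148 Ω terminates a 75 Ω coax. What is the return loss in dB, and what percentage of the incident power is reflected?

RL ≈ 4.14 dB; 38.6% of incident power reflected

Γ = (61 + j148)/(211 + j148), |Γ| = 0.621
RL = −20·log₁₀(0.621) = 4.14 dB
P_refl/P_inc = |Γ|² = 0.386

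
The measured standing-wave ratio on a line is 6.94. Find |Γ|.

|Γ| ≈ 0.748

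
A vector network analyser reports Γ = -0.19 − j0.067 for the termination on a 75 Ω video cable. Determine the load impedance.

Z_L = Z_0·(1 + Γ)/(1 − Γ) = 75·(0.81 − j0.067)/(1.19 + j0.067)

Z_L ≈ 50.7 − j7.07 Ω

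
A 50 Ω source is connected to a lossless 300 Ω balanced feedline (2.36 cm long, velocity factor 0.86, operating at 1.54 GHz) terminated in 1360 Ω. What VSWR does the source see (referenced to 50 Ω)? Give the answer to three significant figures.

λ = v/f = 0.86·c / 1.54 GHz = 0.168 m
βl = 2π·l/λ = 2π × 0.141 = 50.7°
tan(βl) = 1.22
Z_in = Z_0·(Z_L + jZ_0·tanβl)/(Z_0 + jZ_L·tanβl) = 107 − j226 Ω
Γ_s = (Z_in − Z_s)/(Z_in + Z_s) = (57 − j226)/(157 − j226), |Γ_s| = 0.847
VSWR = (1 + |Γ_s|)/(1 − |Γ_s|)

VSWR ≈ 12.1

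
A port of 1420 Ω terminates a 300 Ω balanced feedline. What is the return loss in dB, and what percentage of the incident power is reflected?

RL ≈ 3.73 dB; 42.4% of incident power reflected

Γ = (1420 − 300)/(1420 + 300) = 0.651
RL = −20·log₁₀(0.651) = 3.73 dB
P_refl/P_inc = |Γ|² = 0.424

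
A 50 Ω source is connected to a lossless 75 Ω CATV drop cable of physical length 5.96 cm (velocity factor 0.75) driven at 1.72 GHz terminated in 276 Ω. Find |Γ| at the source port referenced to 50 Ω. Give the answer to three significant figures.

|Γ| ≈ 0.682

λ = v/f = 0.75·c / 1.72 GHz = 0.131 m
βl = 2π·l/λ = 2π × 0.456 = 164°
tan(βl) = -0.286
Z_in = Z_0·(Z_L + jZ_0·tanβl)/(Z_0 + jZ_L·tanβl) = 141 + j128 Ω
Γ_s = (Z_in − Z_s)/(Z_in + Z_s) = (91.5 + j128)/(191 + j128), |Γ_s| = 0.682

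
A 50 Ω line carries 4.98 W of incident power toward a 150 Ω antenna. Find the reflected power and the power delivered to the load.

Γ = (150 − 50)/(150 + 50) = 0.5
|Γ|² = 0.25
P_refl = |Γ|²·P_inc = 1.25 W, P_del = (1 − |Γ|²)·P_inc = 3.74 W

P_reflected ≈ 1.25 W; P_delivered ≈ 3.74 W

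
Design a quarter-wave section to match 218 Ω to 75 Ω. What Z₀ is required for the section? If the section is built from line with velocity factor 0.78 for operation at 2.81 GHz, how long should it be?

Z_qwt ≈ 128 Ω; length ≈ 2.08 cm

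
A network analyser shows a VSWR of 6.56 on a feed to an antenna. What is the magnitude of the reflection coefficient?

|Γ| = (S − 1)/(S + 1) = (6.56 − 1)/(6.56 + 1) = 5.56/7.56

|Γ| ≈ 0.735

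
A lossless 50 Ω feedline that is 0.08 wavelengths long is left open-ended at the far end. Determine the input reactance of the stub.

X_in ≈ -90.9 Ω (capacitive)

βl = 2π × 0.08 = 28.8°
tan(βl) = 0.55
For an open-ended stub, Z_in = −jZ_0·cot(βl) = −jZ_0/tan(βl)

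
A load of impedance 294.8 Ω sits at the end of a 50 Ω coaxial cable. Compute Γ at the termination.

Γ = (Z_L − Z_0)/(Z_L + Z_0) = (294.8 − 50)/(294.8 + 50) = 244.8/344.8

Γ = 0.71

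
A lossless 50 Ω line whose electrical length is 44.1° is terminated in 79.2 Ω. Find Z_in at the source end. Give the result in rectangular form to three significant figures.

tan(βl) = tan(44.1°) = 0.969
Z_in = Z_0·(Z_L + jZ_0·tanβl)/(Z_0 + jZ_L·tanβl)
     = 50·(79.2 + j48.5)/(50 + j76.8)

Z_in ≈ 45.8 − j21.8 Ω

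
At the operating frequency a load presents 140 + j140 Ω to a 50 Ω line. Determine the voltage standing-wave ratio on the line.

Γ = (Z_L − Z_0)/(Z_L + Z_0) = (90 + j140)/(190 + j140)
|Γ| = 166/236 = 0.705
VSWR = (1 + |Γ|)/(1 − |Γ|) = 1.71/0.295

VSWR ≈ 5.78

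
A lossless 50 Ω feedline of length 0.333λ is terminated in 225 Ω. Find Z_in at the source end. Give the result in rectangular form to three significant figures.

Z_in ≈ 14.5 + j26.9 Ω

βl = 2π × 0.333 = 120°
tan(βl) = tan(120°) = -1.74
Z_in = Z_0·(Z_L + jZ_0·tanβl)/(Z_0 + jZ_L·tanβl)
     = 50·(225 − j87)/(50 − j392)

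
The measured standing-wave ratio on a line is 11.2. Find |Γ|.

|Γ| ≈ 0.836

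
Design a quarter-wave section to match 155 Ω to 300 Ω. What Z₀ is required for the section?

Z_qwt = √(Z_0·R_L) = √(300 × 155) = √46500

Z_qwt ≈ 216 Ω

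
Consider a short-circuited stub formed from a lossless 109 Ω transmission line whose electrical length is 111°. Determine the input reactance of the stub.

X_in ≈ -284 Ω (capacitive)

tan(βl) = -2.61
For a short-circuited stub, Z_in = jZ_0·tan(βl)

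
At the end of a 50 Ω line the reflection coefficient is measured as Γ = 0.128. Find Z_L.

Z_L ≈ 64.7 Ω

Z_L = Z_0·(1 + Γ)/(1 − Γ) = 50·(1.13)/(0.872)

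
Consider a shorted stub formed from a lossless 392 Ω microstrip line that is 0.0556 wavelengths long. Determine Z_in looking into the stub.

Z_in ≈ +j143 Ω

βl = 2π × 0.0556 = 20°
tan(βl) = 0.364
For a shorted stub, Z_in = jZ_0·tan(βl)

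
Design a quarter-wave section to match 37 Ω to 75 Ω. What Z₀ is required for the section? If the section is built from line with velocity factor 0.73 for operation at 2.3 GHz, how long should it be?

Z_qwt = √(Z_0·R_L) = √(75 × 37) = √2775
λ = 0.73·c/f = 0.0952 m, so l = λ/4 = 0.0238 m

Z_qwt ≈ 52.7 Ω; length ≈ 2.38 cm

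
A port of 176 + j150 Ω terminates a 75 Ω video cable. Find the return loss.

RL ≈ 4.17 dB

Γ = (101 + j150)/(251 + j150), |Γ| = 0.618
RL = −20·log₁₀|Γ| = −20·log₁₀(0.618)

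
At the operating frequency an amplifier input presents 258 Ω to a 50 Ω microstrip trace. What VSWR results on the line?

VSWR ≈ 5.16

Γ = (258 − 50)/(258 + 50) = 0.675
VSWR = (1 + 0.675)/(1 − 0.675)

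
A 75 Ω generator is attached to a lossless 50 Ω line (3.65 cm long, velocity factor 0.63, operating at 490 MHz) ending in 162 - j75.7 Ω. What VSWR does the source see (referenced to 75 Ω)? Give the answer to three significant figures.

λ = v/f = 0.63·c / 490 MHz = 0.386 m
βl = 2π·l/λ = 2π × 0.0946 = 34.1°
tan(βl) = 0.676
Z_in = Z_0·(Z_L + jZ_0·tanβl)/(Z_0 + jZ_L·tanβl) = 26.5 − j49.4 Ω
Γ_s = (Z_in − Z_s)/(Z_in + Z_s) = (-48.5 − j49.4)/(102 − j49.4), |Γ_s| = 0.613
VSWR = (1 + |Γ_s|)/(1 − |Γ_s|)

VSWR ≈ 4.17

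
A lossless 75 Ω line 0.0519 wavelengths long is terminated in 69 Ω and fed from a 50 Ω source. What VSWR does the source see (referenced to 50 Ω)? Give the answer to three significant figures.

βl = 2π × 0.0519 = 18.7°
tan(βl) = 0.338
Z_in = Z_0·(Z_L + jZ_0·tanβl)/(Z_0 + jZ_L·tanβl) = 70.1 + j3.55 Ω
Γ_s = (Z_in − Z_s)/(Z_in + Z_s) = (20.1 + j3.55)/(120 + j3.55), |Γ_s| = 0.17
VSWR = (1 + |Γ_s|)/(1 − |Γ_s|)

VSWR ≈ 1.41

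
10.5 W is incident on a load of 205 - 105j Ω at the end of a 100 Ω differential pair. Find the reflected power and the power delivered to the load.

|Γ| = |(105 − j105)/(305 − j105)| = 0.46
|Γ|² = 0.212
P_refl = |Γ|²·P_inc = 2.23 W, P_del = (1 − |Γ|²)·P_inc = 8.27 W

P_reflected ≈ 2.23 W; P_delivered ≈ 8.27 W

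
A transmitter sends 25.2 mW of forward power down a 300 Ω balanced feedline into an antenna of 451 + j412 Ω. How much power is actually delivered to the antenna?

P_delivered ≈ 18.6 mW

|Γ| = |(151 + j412)/(751 + j412)| = 0.512
|Γ|² = 0.262
P_refl = |Γ|²·P_inc = 6.61 mW, P_del = (1 − |Γ|²)·P_inc = 18.6 mW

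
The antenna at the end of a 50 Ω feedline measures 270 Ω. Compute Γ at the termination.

Γ = 0.688

Γ = (Z_L − Z_0)/(Z_L + Z_0) = (270 − 50)/(270 + 50) = 220/320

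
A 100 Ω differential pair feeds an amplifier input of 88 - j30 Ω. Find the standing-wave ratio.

VSWR ≈ 1.41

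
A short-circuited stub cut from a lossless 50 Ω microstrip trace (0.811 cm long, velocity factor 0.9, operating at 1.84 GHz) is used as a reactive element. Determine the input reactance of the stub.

X_in ≈ 18.1 Ω (inductive)

λ = v/f = 0.9·c / 1.84 GHz = 0.147 m
βl = 2π·l/λ = 2π × 0.0553 = 19.9°
tan(βl) = 0.362
For a short-circuited stub, Z_in = jZ_0·tan(βl)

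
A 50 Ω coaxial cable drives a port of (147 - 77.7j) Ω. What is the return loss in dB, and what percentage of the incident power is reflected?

Γ = (97 − j77.7)/(197 − j77.7), |Γ| = 0.587
RL = −20·log₁₀(0.587) = 4.63 dB
P_refl/P_inc = |Γ|² = 0.344

RL ≈ 4.63 dB; 34.4% of incident power reflected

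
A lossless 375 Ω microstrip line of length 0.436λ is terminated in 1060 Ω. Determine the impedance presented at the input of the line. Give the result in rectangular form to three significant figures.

Z_in ≈ 512 + j456 Ω

βl = 2π × 0.436 = 157°
tan(βl) = tan(157°) = -0.425
Z_in = Z_0·(Z_L + jZ_0·tanβl)/(Z_0 + jZ_L·tanβl)
     = 375·(1060 − j159)/(375 − j451)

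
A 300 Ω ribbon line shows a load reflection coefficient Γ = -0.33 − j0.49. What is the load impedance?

Z_L = Z_0·(1 + Γ)/(1 − Γ) = 300·(0.67 − j0.49)/(1.33 + j0.49)

Z_L ≈ 97.2 − j146 Ω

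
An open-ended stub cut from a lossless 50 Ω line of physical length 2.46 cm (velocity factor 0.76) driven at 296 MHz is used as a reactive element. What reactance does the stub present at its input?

λ = v/f = 0.76·c / 296 MHz = 0.77 m
βl = 2π·l/λ = 2π × 0.0319 = 11.5°
tan(βl) = 0.203
For an open-ended stub, Z_in = −jZ_0·cot(βl) = −jZ_0/tan(βl)

X_in ≈ -246 Ω (capacitive)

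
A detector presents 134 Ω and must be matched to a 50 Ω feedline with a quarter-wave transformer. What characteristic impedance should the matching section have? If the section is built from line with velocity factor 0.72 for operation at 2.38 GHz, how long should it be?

Z_qwt = √(Z_0·R_L) = √(50 × 134) = √6700
λ = 0.72·c/f = 0.0908 m, so l = λ/4 = 0.0227 m

Z_qwt ≈ 81.9 Ω; length ≈ 2.27 cm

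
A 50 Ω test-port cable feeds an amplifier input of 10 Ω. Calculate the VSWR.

VSWR ≈ 5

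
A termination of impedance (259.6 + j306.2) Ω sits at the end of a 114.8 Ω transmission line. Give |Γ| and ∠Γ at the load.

Γ = (Z_L − Z_0)/(Z_L + Z_0) = (144.8 + j306.2)/(374.4 + j306.2)
|Γ| = 339/484 = 0.7

Γ ≈ 0.7 ∠ 25.4°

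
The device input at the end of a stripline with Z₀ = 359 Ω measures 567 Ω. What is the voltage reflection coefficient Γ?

Γ = (Z_L − Z_0)/(Z_L + Z_0) = (567 − 359)/(567 + 359) = 208/926

Γ = 0.225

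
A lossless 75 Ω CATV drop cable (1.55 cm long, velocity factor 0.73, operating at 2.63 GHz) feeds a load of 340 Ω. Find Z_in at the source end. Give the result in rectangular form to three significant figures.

Z_in ≈ 19.4 − j30 Ω

λ = v/f = 0.73·c / 2.63 GHz = 0.0833 m
βl = 2π·l/λ = 2π × 0.186 = 67°
tan(βl) = tan(67°) = 2.36
Z_in = Z_0·(Z_L + jZ_0·tanβl)/(Z_0 + jZ_L·tanβl)
     = 75·(340 + j177)/(75 + j801)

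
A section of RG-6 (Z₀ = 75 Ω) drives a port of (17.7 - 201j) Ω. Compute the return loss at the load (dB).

Γ = (-57.3 − j201)/(92.7 − j201), |Γ| = 0.944
RL = −20·log₁₀|Γ| = −20·log₁₀(0.944)

RL ≈ 0.498 dB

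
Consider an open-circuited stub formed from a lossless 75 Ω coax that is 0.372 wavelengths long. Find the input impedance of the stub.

βl = 2π × 0.372 = 134°
tan(βl) = -1.04
For an open-circuited stub, Z_in = −jZ_0·cot(βl) = −jZ_0/tan(βl)

Z_in ≈ +j72.2 Ω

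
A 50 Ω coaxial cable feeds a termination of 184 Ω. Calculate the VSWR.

VSWR ≈ 3.68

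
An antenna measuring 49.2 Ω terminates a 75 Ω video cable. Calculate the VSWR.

Γ = (49.2 − 75)/(49.2 + 75) = -0.208
VSWR = (1 + 0.208)/(1 − 0.208)

VSWR ≈ 1.52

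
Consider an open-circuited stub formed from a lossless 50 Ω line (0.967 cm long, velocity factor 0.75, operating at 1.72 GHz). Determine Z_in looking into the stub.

Z_in ≈ −j99.8 Ω

λ = v/f = 0.75·c / 1.72 GHz = 0.131 m
βl = 2π·l/λ = 2π × 0.0739 = 26.6°
tan(βl) = 0.501
For an open-circuited stub, Z_in = −jZ_0·cot(βl) = −jZ_0/tan(βl)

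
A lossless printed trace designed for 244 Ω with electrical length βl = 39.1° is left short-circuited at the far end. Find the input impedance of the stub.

tan(βl) = 0.813
For a short-circuited stub, Z_in = jZ_0·tan(βl)

Z_in ≈ +j198 Ω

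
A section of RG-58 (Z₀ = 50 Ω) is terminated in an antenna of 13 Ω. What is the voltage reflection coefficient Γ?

Γ = (Z_L − Z_0)/(Z_L + Z_0) = (13 − 50)/(13 + 50) = -37/63

Γ = -0.587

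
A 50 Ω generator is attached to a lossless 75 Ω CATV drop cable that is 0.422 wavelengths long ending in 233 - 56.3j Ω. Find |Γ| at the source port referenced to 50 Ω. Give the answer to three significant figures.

|Γ| ≈ 0.639

βl = 2π × 0.422 = 152°
tan(βl) = -0.534
Z_in = Z_0·(Z_L + jZ_0·tanβl)/(Z_0 + jZ_L·tanβl) = 96.4 + j106 Ω
Γ_s = (Z_in − Z_s)/(Z_in + Z_s) = (46.4 + j106)/(146 + j106), |Γ_s| = 0.639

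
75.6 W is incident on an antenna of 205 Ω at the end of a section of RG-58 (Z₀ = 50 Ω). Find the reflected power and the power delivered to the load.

Γ = (205 − 50)/(205 + 50) = 0.608
|Γ|² = 0.369
P_refl = |Γ|²·P_inc = 27.9 W, P_del = (1 − |Γ|²)·P_inc = 47.7 W

P_reflected ≈ 27.9 W; P_delivered ≈ 47.7 W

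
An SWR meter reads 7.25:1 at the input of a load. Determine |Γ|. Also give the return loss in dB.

|Γ| ≈ 0.758; return loss ≈ 2.41 dB

|Γ| = (S − 1)/(S + 1) = (7.25 − 1)/(7.25 + 1) = 6.25/8.25
RL = −20·log₁₀|Γ| = −20·log₁₀(0.758)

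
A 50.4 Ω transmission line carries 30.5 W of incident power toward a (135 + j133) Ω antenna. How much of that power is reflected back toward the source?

|Γ| = |(84.6 + j133)/(185.4 + j133)| = 0.691
|Γ|² = 0.477
P_refl = |Γ|²·P_inc = 14.6 W, P_del = (1 − |Γ|²)·P_inc = 15.9 W

P_reflected ≈ 14.6 W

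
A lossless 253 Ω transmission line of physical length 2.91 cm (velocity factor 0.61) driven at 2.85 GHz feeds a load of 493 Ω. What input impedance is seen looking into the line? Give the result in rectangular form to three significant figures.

λ = v/f = 0.61·c / 2.85 GHz = 0.0642 m
βl = 2π·l/λ = 2π × 0.453 = 163°
tan(βl) = tan(163°) = -0.303
Z_in = Z_0·(Z_L + jZ_0·tanβl)/(Z_0 + jZ_L·tanβl)
     = 253·(493 − j76.6)/(253 − j149)

Z_in ≈ 399 + j159 Ω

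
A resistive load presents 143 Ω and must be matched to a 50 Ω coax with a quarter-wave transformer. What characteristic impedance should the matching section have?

Z_qwt ≈ 84.6 Ω

Z_qwt = √(Z_0·R_L) = √(50 × 143) = √7150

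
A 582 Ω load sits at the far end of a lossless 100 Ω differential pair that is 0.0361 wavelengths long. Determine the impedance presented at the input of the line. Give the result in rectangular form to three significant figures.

βl = 2π × 0.0361 = 13°
tan(βl) = tan(13°) = 0.231
Z_in = Z_0·(Z_L + jZ_0·tanβl)/(Z_0 + jZ_L·tanβl)
     = 100·(582 + j23.1)/(100 + j134)

Z_in ≈ 219 − j271 Ω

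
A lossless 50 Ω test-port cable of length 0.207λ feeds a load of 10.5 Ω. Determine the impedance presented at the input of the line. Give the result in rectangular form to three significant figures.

βl = 2π × 0.207 = 74.5°
tan(βl) = tan(74.5°) = 3.61
Z_in = Z_0·(Z_L + jZ_0·tanβl)/(Z_0 + jZ_L·tanβl)
     = 50·(10.5 + j181)/(50 + j37.9)

Z_in ≈ 93.6 + j110 Ω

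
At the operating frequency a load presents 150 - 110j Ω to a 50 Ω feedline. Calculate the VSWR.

Γ = (Z_L − Z_0)/(Z_L + Z_0) = (100 − j110)/(200 − j110)
|Γ| = 149/228 = 0.651
VSWR = (1 + |Γ|)/(1 − |Γ|) = 1.65/0.349

VSWR ≈ 4.74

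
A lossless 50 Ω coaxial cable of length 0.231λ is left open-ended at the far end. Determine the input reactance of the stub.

X_in ≈ -6 Ω (capacitive)

βl = 2π × 0.231 = 83.2°
tan(βl) = 8.34
For an open-ended stub, Z_in = −jZ_0·cot(βl) = −jZ_0/tan(βl)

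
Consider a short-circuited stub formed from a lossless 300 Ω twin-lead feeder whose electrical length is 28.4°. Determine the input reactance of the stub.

tan(βl) = 0.541
For a short-circuited stub, Z_in = jZ_0·tan(βl)

X_in ≈ 162 Ω (inductive)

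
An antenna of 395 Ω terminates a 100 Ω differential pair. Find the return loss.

RL ≈ 4.5 dB

Γ = (395 − 100)/(395 + 100) = 0.596
RL = −20·log₁₀|Γ| = −20·log₁₀(0.596)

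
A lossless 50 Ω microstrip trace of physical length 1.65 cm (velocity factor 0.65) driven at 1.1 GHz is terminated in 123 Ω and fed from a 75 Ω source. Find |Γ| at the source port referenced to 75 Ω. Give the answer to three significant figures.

|Γ| ≈ 0.402

λ = v/f = 0.65·c / 1.1 GHz = 0.177 m
βl = 2π·l/λ = 2π × 0.0931 = 33.5°
tan(βl) = 0.662
Z_in = Z_0·(Z_L + jZ_0·tanβl)/(Z_0 + jZ_L·tanβl) = 48.4 − j45.8 Ω
Γ_s = (Z_in − Z_s)/(Z_in + Z_s) = (-26.6 − j45.8)/(123 − j45.8), |Γ_s| = 0.402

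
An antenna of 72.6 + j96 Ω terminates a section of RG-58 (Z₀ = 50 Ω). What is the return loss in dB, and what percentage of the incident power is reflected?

Γ = (22.6 + j96)/(122.6 + j96), |Γ| = 0.633
RL = −20·log₁₀(0.633) = 3.97 dB
P_refl/P_inc = |Γ|² = 0.401

RL ≈ 3.97 dB; 40.1% of incident power reflected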